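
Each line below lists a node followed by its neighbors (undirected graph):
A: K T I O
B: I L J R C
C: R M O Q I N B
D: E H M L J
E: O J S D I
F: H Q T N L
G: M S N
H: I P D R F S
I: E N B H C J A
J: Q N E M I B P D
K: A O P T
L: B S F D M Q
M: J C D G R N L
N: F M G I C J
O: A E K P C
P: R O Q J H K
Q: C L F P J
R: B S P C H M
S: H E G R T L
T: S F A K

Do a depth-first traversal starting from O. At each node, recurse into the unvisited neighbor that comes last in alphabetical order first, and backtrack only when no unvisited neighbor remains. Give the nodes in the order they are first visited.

O, P, R, S, T, K, A, I, N, M, L, Q, J, E, D, H, F, B, C, G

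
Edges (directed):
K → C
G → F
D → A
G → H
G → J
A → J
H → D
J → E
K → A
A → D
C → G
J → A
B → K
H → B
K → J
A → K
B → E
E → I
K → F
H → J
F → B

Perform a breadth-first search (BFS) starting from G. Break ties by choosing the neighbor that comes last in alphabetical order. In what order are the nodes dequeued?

Visit G; enqueue J, H, F → queue [J, H, F]
Visit J; enqueue E, A → queue [H, F, E, A]
Visit H; enqueue D, B → queue [F, E, A, D, B]
Visit F → queue [E, A, D, B]
Visit E; enqueue I → queue [A, D, B, I]
Visit A; enqueue K → queue [D, B, I, K]
Visit D → queue [B, I, K]
Visit B → queue [I, K]
Visit I → queue [K]
Visit K; enqueue C → queue [C]
Visit C → queue []

G -> J -> H -> F -> E -> A -> D -> B -> I -> K -> C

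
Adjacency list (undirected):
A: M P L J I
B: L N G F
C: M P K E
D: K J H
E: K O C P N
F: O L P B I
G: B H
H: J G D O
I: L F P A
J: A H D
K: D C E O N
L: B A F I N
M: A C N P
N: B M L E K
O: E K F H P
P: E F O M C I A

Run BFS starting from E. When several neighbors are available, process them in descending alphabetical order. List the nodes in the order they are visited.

E, P, O, N, K, C, M, I, F, A, H, L, B, D, J, G

Visit E; enqueue P, O, N, K, C → queue [P, O, N, K, C]
Visit P; enqueue M, I, F, A → queue [O, N, K, C, M, I, F, A]
Visit O; enqueue H → queue [N, K, C, M, I, F, A, H]
Visit N; enqueue L, B → queue [K, C, M, I, F, A, H, L, B]
Visit K; enqueue D → queue [C, M, I, F, A, H, L, B, D]
Visit C → queue [M, I, F, A, H, L, B, D]
Visit M → queue [I, F, A, H, L, B, D]
Visit I → queue [F, A, H, L, B, D]
Visit F → queue [A, H, L, B, D]
Visit A; enqueue J → queue [H, L, B, D, J]
Visit H; enqueue G → queue [L, B, D, J, G]
Visit L → queue [B, D, J, G]
Visit B → queue [D, J, G]
Visit D → queue [J, G]
Visit J → queue [G]
Visit G → queue []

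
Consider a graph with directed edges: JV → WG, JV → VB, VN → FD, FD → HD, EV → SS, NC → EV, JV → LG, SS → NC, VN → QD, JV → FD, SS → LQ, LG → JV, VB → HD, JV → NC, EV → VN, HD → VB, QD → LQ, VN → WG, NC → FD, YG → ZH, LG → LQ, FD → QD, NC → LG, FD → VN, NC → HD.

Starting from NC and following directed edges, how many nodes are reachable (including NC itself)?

12

BFS from NC visits: NC, LG, HD, FD, EV, LQ, JV, VB, VN, QD, SS, WG
Reachable nodes: 12 of 14 total.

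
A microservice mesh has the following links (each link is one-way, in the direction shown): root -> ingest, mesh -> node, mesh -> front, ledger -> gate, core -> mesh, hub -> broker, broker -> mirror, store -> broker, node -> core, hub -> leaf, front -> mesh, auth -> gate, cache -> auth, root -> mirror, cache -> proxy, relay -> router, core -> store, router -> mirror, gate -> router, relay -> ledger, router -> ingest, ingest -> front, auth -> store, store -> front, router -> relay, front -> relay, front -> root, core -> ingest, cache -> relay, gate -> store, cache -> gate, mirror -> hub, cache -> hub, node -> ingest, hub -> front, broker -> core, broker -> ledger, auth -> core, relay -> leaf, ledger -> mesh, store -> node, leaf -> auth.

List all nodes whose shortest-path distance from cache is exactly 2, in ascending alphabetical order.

Level 0: cache
Level 1: auth, gate, hub, proxy, relay
Level 2: broker, core, front, leaf, ledger, router, store
Level 3: ingest, mesh, mirror, node, root

broker, core, front, leaf, ledger, router, store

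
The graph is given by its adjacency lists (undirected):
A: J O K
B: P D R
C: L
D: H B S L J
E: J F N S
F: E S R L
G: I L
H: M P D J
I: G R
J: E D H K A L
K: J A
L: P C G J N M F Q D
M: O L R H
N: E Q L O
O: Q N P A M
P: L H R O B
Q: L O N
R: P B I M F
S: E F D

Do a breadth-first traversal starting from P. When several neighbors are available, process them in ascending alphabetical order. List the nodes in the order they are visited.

Visit P; enqueue B, H, L, O, R → queue [B, H, L, O, R]
Visit B; enqueue D → queue [H, L, O, R, D]
Visit H; enqueue J, M → queue [L, O, R, D, J, M]
Visit L; enqueue C, F, G, N, Q → queue [O, R, D, J, M, C, F, G, N, Q]
Visit O; enqueue A → queue [R, D, J, M, C, F, G, N, Q, A]
Visit R; enqueue I → queue [D, J, M, C, F, G, N, Q, A, I]
Visit D; enqueue S → queue [J, M, C, F, G, N, Q, A, I, S]
Visit J; enqueue E, K → queue [M, C, F, G, N, Q, A, I, S, E, K]
Visit M → queue [C, F, G, N, Q, A, I, S, E, K]
Visit C → queue [F, G, N, Q, A, I, S, E, K]
Visit F → queue [G, N, Q, A, I, S, E, K]
Visit G → queue [N, Q, A, I, S, E, K]
Visit N → queue [Q, A, I, S, E, K]
Visit Q → queue [A, I, S, E, K]
Visit A → queue [I, S, E, K]
Visit I → queue [S, E, K]
Visit S → queue [E, K]
Visit E → queue [K]
Visit K → queue []

P, B, H, L, O, R, D, J, M, C, F, G, N, Q, A, I, S, E, K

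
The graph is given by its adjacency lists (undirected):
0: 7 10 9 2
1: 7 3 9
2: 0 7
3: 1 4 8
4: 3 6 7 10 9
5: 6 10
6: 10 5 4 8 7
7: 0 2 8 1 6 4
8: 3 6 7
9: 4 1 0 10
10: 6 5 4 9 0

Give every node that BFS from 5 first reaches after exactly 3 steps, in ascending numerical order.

1, 2, 3

Level 0: 5
Level 1: 6, 10
Level 2: 0, 4, 7, 8, 9
Level 3: 1, 2, 3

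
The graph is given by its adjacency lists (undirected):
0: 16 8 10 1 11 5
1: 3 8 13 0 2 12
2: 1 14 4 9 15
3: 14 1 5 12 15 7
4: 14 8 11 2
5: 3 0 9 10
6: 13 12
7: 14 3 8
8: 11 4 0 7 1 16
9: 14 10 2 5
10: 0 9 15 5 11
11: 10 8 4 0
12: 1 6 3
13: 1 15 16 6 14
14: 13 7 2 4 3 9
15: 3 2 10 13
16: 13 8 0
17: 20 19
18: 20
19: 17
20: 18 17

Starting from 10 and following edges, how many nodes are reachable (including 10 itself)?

BFS from 10 visits: 10, 0, 9, 15, 5, 11, 16, 8, 1, 14, 2, 3, 13, 4, 7, 12, 6
Reachable nodes: 17 of 21 total.

17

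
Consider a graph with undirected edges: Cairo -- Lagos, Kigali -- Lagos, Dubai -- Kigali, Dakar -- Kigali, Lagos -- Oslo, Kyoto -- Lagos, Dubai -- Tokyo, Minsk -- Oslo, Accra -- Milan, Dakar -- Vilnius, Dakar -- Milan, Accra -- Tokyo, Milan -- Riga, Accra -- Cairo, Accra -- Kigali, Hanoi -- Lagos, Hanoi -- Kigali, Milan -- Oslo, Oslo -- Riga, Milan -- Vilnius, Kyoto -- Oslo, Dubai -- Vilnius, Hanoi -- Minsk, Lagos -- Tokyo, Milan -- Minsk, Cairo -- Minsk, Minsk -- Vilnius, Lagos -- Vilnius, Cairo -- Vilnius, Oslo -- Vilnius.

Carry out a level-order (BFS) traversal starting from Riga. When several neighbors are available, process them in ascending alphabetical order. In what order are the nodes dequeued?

Riga, Milan, Oslo, Accra, Dakar, Minsk, Vilnius, Kyoto, Lagos, Cairo, Kigali, Tokyo, Hanoi, Dubai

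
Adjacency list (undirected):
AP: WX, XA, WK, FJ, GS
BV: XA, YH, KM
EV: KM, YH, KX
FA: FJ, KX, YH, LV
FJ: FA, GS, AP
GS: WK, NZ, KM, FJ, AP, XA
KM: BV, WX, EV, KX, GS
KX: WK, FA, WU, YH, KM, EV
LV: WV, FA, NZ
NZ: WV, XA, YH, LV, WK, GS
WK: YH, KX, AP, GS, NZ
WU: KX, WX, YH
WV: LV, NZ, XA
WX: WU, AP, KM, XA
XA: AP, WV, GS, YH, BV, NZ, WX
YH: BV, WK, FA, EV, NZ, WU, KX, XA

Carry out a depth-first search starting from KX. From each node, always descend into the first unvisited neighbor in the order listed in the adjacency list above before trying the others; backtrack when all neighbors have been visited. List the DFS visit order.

KX → WK → YH → BV → XA → AP → WX → WU → KM → EV → GS → NZ → WV → LV → FA → FJ

Visit KX
KX → WK
WK → YH
YH → BV
BV → XA
XA → AP
AP → WX
WX → WU
WX → KM
KM → EV
KM → GS
GS → NZ
NZ → WV
WV → LV
LV → FA
FA → FJ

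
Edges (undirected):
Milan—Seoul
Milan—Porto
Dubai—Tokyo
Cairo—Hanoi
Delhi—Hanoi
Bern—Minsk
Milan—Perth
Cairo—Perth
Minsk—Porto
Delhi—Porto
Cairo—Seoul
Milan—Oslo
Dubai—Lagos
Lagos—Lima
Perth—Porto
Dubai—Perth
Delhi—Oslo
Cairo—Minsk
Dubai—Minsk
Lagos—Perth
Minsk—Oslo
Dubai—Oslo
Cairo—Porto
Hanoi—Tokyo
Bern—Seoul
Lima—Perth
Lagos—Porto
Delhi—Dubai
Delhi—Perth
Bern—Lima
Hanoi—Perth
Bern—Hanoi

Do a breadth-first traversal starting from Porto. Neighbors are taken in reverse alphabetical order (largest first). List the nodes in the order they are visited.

Porto, Perth, Minsk, Milan, Lagos, Delhi, Cairo, Lima, Hanoi, Dubai, Oslo, Bern, Seoul, Tokyo

Visit Porto; enqueue Perth, Minsk, Milan, Lagos, Delhi, Cairo → queue [Perth, Minsk, Milan, Lagos, Delhi, Cairo]
Visit Perth; enqueue Lima, Hanoi, Dubai → queue [Minsk, Milan, Lagos, Delhi, Cairo, Lima, Hanoi, Dubai]
Visit Minsk; enqueue Oslo, Bern → queue [Milan, Lagos, Delhi, Cairo, Lima, Hanoi, Dubai, Oslo, Bern]
Visit Milan; enqueue Seoul → queue [Lagos, Delhi, Cairo, Lima, Hanoi, Dubai, Oslo, Bern, Seoul]
Visit Lagos → queue [Delhi, Cairo, Lima, Hanoi, Dubai, Oslo, Bern, Seoul]
Visit Delhi → queue [Cairo, Lima, Hanoi, Dubai, Oslo, Bern, Seoul]
Visit Cairo → queue [Lima, Hanoi, Dubai, Oslo, Bern, Seoul]
Visit Lima → queue [Hanoi, Dubai, Oslo, Bern, Seoul]
Visit Hanoi; enqueue Tokyo → queue [Dubai, Oslo, Bern, Seoul, Tokyo]
Visit Dubai → queue [Oslo, Bern, Seoul, Tokyo]
Visit Oslo → queue [Bern, Seoul, Tokyo]
Visit Bern → queue [Seoul, Tokyo]
Visit Seoul → queue [Tokyo]
Visit Tokyo → queue []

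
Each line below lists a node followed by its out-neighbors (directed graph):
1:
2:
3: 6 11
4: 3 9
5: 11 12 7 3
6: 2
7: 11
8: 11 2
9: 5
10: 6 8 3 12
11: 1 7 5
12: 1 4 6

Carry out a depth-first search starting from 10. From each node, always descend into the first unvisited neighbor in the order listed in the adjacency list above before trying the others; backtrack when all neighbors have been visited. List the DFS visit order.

Visit 10
10 → 6
6 → 2
10 → 8
8 → 11
11 → 1
11 → 7
11 → 5
5 → 12
12 → 4
4 → 3
4 → 9

10 → 6 → 2 → 8 → 11 → 1 → 7 → 5 → 12 → 4 → 3 → 9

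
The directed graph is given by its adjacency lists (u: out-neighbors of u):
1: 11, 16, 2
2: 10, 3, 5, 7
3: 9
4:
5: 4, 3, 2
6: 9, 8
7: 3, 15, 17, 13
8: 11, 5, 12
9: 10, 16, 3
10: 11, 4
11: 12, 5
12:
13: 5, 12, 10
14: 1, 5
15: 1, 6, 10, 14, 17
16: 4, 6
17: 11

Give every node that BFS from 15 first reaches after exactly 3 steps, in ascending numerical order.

3, 7, 12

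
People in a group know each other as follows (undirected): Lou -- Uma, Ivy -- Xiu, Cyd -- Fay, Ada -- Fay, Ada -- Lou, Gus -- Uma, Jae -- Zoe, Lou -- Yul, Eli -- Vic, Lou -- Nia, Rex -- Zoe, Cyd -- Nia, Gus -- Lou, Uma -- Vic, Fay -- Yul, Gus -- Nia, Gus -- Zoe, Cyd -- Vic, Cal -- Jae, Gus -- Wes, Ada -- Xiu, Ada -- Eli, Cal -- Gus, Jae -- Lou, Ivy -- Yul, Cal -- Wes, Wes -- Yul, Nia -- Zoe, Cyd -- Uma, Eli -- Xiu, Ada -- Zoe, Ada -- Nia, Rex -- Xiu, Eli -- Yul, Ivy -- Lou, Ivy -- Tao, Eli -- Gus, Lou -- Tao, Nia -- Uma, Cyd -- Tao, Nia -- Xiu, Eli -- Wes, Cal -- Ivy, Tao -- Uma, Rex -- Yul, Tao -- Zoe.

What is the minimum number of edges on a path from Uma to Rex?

3

Level 0: Uma
Level 1: Cyd, Gus, Lou, Nia, Tao, Vic
Level 2: Ada, Cal, Eli, Fay, Ivy, Jae, Wes, Xiu, Yul, Zoe
Level 3: Rex
Rex first appears at level 3.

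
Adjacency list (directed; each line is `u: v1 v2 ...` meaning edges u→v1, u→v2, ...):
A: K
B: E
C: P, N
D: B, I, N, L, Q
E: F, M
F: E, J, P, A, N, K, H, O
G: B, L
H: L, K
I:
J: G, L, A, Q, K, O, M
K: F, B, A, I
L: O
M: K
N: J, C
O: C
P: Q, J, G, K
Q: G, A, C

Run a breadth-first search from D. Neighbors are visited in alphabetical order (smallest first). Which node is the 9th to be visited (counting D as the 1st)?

C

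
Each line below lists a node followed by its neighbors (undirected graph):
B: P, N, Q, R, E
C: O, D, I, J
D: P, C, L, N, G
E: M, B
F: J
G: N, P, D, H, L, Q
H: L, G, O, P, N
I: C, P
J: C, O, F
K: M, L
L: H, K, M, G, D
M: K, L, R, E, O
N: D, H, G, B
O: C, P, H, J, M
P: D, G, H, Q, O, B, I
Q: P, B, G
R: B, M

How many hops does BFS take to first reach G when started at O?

2

Level 0: O
Level 1: C, H, J, M, P
Level 2: B, D, E, F, G, I, K, L, N, Q, R
G first appears at level 2.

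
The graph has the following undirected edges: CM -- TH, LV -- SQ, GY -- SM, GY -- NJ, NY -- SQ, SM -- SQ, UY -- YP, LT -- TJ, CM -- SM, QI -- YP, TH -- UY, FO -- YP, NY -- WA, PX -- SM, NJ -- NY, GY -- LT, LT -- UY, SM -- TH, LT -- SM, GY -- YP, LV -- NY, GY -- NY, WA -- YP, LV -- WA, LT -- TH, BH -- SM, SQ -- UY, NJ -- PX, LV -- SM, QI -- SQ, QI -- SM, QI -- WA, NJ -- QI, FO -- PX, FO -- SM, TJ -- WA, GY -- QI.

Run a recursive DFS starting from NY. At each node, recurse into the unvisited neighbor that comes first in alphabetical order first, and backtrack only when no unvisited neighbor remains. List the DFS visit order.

Visit NY
NY → GY
GY → LT
LT → SM
SM → BH
SM → CM
CM → TH
TH → UY
UY → SQ
SQ → LV
LV → WA
WA → QI
QI → NJ
NJ → PX
PX → FO
FO → YP
WA → TJ

NY GY LT SM BH CM TH UY SQ LV WA QI NJ PX FO YP TJ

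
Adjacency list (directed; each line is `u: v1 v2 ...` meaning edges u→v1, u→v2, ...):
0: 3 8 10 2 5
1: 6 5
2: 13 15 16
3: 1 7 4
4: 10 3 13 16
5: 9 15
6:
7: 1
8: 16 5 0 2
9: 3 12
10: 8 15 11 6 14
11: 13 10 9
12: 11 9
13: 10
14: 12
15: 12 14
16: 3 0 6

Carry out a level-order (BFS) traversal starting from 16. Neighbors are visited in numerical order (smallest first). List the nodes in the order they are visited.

Visit 16; enqueue 0, 3, 6 → queue [0, 3, 6]
Visit 0; enqueue 2, 5, 8, 10 → queue [3, 6, 2, 5, 8, 10]
Visit 3; enqueue 1, 4, 7 → queue [6, 2, 5, 8, 10, 1, 4, 7]
Visit 6 → queue [2, 5, 8, 10, 1, 4, 7]
Visit 2; enqueue 13, 15 → queue [5, 8, 10, 1, 4, 7, 13, 15]
Visit 5; enqueue 9 → queue [8, 10, 1, 4, 7, 13, 15, 9]
Visit 8 → queue [10, 1, 4, 7, 13, 15, 9]
Visit 10; enqueue 11, 14 → queue [1, 4, 7, 13, 15, 9, 11, 14]
Visit 1 → queue [4, 7, 13, 15, 9, 11, 14]
Visit 4 → queue [7, 13, 15, 9, 11, 14]
Visit 7 → queue [13, 15, 9, 11, 14]
Visit 13 → queue [15, 9, 11, 14]
Visit 15; enqueue 12 → queue [9, 11, 14, 12]
Visit 9 → queue [11, 14, 12]
Visit 11 → queue [14, 12]
Visit 14 → queue [12]
Visit 12 → queue []

16, 0, 3, 6, 2, 5, 8, 10, 1, 4, 7, 13, 15, 9, 11, 14, 12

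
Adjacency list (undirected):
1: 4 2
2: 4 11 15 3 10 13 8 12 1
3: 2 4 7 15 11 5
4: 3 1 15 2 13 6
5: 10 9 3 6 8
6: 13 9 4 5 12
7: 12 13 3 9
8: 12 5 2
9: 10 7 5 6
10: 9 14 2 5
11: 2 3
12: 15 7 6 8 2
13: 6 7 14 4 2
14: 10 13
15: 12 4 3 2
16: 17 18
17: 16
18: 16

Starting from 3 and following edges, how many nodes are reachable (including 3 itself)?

15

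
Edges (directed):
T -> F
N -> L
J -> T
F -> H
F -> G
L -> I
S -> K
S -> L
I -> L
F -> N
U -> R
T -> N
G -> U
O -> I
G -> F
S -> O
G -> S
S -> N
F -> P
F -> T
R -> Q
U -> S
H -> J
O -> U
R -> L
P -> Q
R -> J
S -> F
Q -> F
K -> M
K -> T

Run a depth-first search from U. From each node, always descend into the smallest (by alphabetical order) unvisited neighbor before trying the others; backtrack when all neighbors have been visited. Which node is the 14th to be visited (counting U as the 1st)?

H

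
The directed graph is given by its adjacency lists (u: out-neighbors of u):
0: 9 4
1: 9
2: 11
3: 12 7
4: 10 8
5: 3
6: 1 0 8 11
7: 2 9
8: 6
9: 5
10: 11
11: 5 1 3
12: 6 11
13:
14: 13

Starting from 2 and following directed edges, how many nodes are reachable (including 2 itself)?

BFS from 2 visits: 2, 11, 5, 1, 3, 9, 12, 7, 6, 0, 8, 4, 10
Reachable nodes: 13 of 15 total.

13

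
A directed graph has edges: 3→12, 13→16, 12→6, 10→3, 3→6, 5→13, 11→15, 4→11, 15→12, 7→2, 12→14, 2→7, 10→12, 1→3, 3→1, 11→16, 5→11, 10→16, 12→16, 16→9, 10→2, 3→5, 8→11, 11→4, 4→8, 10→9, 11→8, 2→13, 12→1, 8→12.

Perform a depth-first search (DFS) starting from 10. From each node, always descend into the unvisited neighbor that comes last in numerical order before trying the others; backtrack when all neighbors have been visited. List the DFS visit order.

Visit 10
10 → 16
16 → 9
10 → 12
12 → 14
12 → 6
12 → 1
1 → 3
3 → 5
5 → 13
5 → 11
11 → 15
11 → 8
11 → 4
10 → 2
2 → 7

10 -> 16 -> 9 -> 12 -> 14 -> 6 -> 1 -> 3 -> 5 -> 13 -> 11 -> 15 -> 8 -> 4 -> 2 -> 7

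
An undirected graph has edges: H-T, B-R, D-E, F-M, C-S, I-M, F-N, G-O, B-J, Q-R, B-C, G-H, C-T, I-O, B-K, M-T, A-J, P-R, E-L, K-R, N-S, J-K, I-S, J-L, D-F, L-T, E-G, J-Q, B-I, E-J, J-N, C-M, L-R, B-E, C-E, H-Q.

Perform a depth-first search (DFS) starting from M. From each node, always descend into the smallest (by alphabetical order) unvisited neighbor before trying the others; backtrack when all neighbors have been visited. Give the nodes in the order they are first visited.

Visit M
M → C
C → B
B → E
E → D
D → F
F → N
N → J
J → A
J → K
K → R
R → L
L → T
T → H
H → G
G → O
O → I
I → S
H → Q
R → P

M, C, B, E, D, F, N, J, A, K, R, L, T, H, G, O, I, S, Q, P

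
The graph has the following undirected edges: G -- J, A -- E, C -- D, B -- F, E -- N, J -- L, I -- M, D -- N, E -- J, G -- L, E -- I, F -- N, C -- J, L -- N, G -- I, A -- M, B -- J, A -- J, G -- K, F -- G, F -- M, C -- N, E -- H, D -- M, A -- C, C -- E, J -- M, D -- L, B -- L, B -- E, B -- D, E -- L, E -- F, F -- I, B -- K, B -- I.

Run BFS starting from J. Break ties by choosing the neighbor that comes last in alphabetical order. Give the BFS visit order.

Visit J; enqueue M, L, G, E, C, B, A → queue [M, L, G, E, C, B, A]
Visit M; enqueue I, F, D → queue [L, G, E, C, B, A, I, F, D]
Visit L; enqueue N → queue [G, E, C, B, A, I, F, D, N]
Visit G; enqueue K → queue [E, C, B, A, I, F, D, N, K]
Visit E; enqueue H → queue [C, B, A, I, F, D, N, K, H]
Visit C → queue [B, A, I, F, D, N, K, H]
Visit B → queue [A, I, F, D, N, K, H]
Visit A → queue [I, F, D, N, K, H]
Visit I → queue [F, D, N, K, H]
Visit F → queue [D, N, K, H]
Visit D → queue [N, K, H]
Visit N → queue [K, H]
Visit K → queue [H]
Visit H → queue []

J → M → L → G → E → C → B → A → I → F → D → N → K → H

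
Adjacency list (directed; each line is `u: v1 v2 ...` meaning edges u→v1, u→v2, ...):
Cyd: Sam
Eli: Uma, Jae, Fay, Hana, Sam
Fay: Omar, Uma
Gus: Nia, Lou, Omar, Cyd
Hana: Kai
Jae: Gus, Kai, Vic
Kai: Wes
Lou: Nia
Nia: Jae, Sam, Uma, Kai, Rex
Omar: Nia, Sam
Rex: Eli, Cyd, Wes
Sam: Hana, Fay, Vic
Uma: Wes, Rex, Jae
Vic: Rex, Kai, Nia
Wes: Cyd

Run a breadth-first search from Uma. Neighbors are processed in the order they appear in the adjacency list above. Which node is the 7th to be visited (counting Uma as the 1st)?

Gus

Visit Uma; enqueue Wes, Rex, Jae → queue [Wes, Rex, Jae]
Visit Wes; enqueue Cyd → queue [Rex, Jae, Cyd]
Visit Rex; enqueue Eli → queue [Jae, Cyd, Eli]
Visit Jae; enqueue Gus, Kai, Vic → queue [Cyd, Eli, Gus, Kai, Vic]
Visit Cyd; enqueue Sam → queue [Eli, Gus, Kai, Vic, Sam]
Visit Eli; enqueue Fay, Hana → queue [Gus, Kai, Vic, Sam, Fay, Hana]
Visit Gus; enqueue Nia, Lou, Omar → queue [Kai, Vic, Sam, Fay, Hana, Nia, Lou, Omar]
Visit Kai → queue [Vic, Sam, Fay, Hana, Nia, Lou, Omar]
Visit Vic → queue [Sam, Fay, Hana, Nia, Lou, Omar]
Visit Sam → queue [Fay, Hana, Nia, Lou, Omar]
Visit Fay → queue [Hana, Nia, Lou, Omar]
Visit Hana → queue [Nia, Lou, Omar]
Visit Nia → queue [Lou, Omar]
Visit Lou → queue [Omar]
Visit Omar → queue []

Visit order: Uma, Wes, Rex, Jae, Cyd, Eli, Gus, Kai, Vic, Sam, Fay, Hana, Nia, Lou, Omar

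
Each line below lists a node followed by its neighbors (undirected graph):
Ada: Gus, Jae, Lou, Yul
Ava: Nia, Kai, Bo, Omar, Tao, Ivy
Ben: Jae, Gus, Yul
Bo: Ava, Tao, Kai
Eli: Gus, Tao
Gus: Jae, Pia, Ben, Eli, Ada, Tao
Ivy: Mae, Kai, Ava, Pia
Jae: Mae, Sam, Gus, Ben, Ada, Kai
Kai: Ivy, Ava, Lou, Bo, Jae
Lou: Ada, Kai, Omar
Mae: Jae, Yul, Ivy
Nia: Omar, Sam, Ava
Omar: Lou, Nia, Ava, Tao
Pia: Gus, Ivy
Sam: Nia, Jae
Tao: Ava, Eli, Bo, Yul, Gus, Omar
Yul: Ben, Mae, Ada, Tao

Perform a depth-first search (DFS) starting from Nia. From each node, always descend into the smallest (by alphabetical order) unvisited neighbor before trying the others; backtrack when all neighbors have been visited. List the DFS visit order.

Nia Ava Bo Kai Ivy Mae Jae Ada Gus Ben Yul Tao Eli Omar Lou Pia Sam

Visit Nia
Nia → Ava
Ava → Bo
Bo → Kai
Kai → Ivy
Ivy → Mae
Mae → Jae
Jae → Ada
Ada → Gus
Gus → Ben
Ben → Yul
Yul → Tao
Tao → Eli
Tao → Omar
Omar → Lou
Gus → Pia
Jae → Sam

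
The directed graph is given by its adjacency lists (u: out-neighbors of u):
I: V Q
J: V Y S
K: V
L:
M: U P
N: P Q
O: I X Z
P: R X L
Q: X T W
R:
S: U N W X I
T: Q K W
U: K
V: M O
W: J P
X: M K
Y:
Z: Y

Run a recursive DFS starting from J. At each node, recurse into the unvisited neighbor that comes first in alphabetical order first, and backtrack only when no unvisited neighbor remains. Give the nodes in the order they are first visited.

J → S → I → Q → T → K → V → M → P → L → R → X → U → O → Z → Y → W → N

Visit J
J → S
S → I
I → Q
Q → T
T → K
K → V
V → M
M → P
P → L
P → R
P → X
M → U
V → O
O → Z
Z → Y
T → W
S → N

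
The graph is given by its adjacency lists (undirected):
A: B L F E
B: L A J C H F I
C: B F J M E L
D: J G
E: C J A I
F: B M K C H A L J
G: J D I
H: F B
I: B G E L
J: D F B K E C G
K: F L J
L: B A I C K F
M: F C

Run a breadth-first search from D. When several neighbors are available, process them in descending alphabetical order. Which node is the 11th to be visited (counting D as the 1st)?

Visit D; enqueue J, G → queue [J, G]
Visit J; enqueue K, F, E, C, B → queue [G, K, F, E, C, B]
Visit G; enqueue I → queue [K, F, E, C, B, I]
Visit K; enqueue L → queue [F, E, C, B, I, L]
Visit F; enqueue M, H, A → queue [E, C, B, I, L, M, H, A]
Visit E → queue [C, B, I, L, M, H, A]
Visit C → queue [B, I, L, M, H, A]
Visit B → queue [I, L, M, H, A]
Visit I → queue [L, M, H, A]
Visit L → queue [M, H, A]
Visit M → queue [H, A]
Visit H → queue [A]
Visit A → queue []

Visit order: D, J, G, K, F, E, C, B, I, L, M, H, A

M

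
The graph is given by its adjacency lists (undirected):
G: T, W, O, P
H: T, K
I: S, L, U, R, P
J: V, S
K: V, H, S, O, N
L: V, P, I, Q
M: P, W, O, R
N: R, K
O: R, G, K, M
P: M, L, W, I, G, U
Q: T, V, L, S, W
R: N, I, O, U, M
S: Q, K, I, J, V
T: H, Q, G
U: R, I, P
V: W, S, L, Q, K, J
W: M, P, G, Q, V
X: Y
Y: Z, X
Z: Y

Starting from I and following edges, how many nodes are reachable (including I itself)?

17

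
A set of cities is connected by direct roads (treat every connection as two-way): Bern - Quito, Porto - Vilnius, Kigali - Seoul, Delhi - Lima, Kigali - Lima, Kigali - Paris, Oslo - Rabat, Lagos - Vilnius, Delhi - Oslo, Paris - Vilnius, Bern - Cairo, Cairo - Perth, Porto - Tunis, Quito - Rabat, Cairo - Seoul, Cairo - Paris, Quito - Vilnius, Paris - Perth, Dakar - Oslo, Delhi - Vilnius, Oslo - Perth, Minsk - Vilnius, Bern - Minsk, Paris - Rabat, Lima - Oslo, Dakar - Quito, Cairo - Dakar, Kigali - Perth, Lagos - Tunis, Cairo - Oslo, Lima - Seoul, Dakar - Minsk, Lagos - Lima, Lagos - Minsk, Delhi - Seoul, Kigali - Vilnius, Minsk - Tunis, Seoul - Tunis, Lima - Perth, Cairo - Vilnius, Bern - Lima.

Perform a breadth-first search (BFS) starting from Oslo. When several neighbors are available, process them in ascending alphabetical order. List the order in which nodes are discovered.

Oslo -> Cairo -> Dakar -> Delhi -> Lima -> Perth -> Rabat -> Bern -> Paris -> Seoul -> Vilnius -> Minsk -> Quito -> Kigali -> Lagos -> Tunis -> Porto

Visit Oslo; enqueue Cairo, Dakar, Delhi, Lima, Perth, Rabat → queue [Cairo, Dakar, Delhi, Lima, Perth, Rabat]
Visit Cairo; enqueue Bern, Paris, Seoul, Vilnius → queue [Dakar, Delhi, Lima, Perth, Rabat, Bern, Paris, Seoul, Vilnius]
Visit Dakar; enqueue Minsk, Quito → queue [Delhi, Lima, Perth, Rabat, Bern, Paris, Seoul, Vilnius, Minsk, Quito]
Visit Delhi → queue [Lima, Perth, Rabat, Bern, Paris, Seoul, Vilnius, Minsk, Quito]
Visit Lima; enqueue Kigali, Lagos → queue [Perth, Rabat, Bern, Paris, Seoul, Vilnius, Minsk, Quito, Kigali, Lagos]
Visit Perth → queue [Rabat, Bern, Paris, Seoul, Vilnius, Minsk, Quito, Kigali, Lagos]
Visit Rabat → queue [Bern, Paris, Seoul, Vilnius, Minsk, Quito, Kigali, Lagos]
Visit Bern → queue [Paris, Seoul, Vilnius, Minsk, Quito, Kigali, Lagos]
Visit Paris → queue [Seoul, Vilnius, Minsk, Quito, Kigali, Lagos]
Visit Seoul; enqueue Tunis → queue [Vilnius, Minsk, Quito, Kigali, Lagos, Tunis]
Visit Vilnius; enqueue Porto → queue [Minsk, Quito, Kigali, Lagos, Tunis, Porto]
Visit Minsk → queue [Quito, Kigali, Lagos, Tunis, Porto]
Visit Quito → queue [Kigali, Lagos, Tunis, Porto]
Visit Kigali → queue [Lagos, Tunis, Porto]
Visit Lagos → queue [Tunis, Porto]
Visit Tunis → queue [Porto]
Visit Porto → queue []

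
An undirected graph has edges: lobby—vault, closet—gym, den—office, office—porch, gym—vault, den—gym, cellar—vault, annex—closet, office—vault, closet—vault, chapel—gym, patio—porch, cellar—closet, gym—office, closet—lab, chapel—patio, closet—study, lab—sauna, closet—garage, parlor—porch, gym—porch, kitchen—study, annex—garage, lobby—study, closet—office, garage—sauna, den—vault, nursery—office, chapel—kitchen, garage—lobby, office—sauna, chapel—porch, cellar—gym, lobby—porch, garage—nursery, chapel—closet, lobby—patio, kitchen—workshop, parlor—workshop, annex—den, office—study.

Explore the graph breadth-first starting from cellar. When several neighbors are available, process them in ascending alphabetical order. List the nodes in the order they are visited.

cellar, closet, gym, vault, annex, chapel, garage, lab, office, study, den, porch, lobby, kitchen, patio, nursery, sauna, parlor, workshop

Visit cellar; enqueue closet, gym, vault → queue [closet, gym, vault]
Visit closet; enqueue annex, chapel, garage, lab, office, study → queue [gym, vault, annex, chapel, garage, lab, office, study]
Visit gym; enqueue den, porch → queue [vault, annex, chapel, garage, lab, office, study, den, porch]
Visit vault; enqueue lobby → queue [annex, chapel, garage, lab, office, study, den, porch, lobby]
Visit annex → queue [chapel, garage, lab, office, study, den, porch, lobby]
Visit chapel; enqueue kitchen, patio → queue [garage, lab, office, study, den, porch, lobby, kitchen, patio]
Visit garage; enqueue nursery, sauna → queue [lab, office, study, den, porch, lobby, kitchen, patio, nursery, sauna]
Visit lab → queue [office, study, den, porch, lobby, kitchen, patio, nursery, sauna]
Visit office → queue [study, den, porch, lobby, kitchen, patio, nursery, sauna]
Visit study → queue [den, porch, lobby, kitchen, patio, nursery, sauna]
Visit den → queue [porch, lobby, kitchen, patio, nursery, sauna]
Visit porch; enqueue parlor → queue [lobby, kitchen, patio, nursery, sauna, parlor]
Visit lobby → queue [kitchen, patio, nursery, sauna, parlor]
Visit kitchen; enqueue workshop → queue [patio, nursery, sauna, parlor, workshop]
Visit patio → queue [nursery, sauna, parlor, workshop]
Visit nursery → queue [sauna, parlor, workshop]
Visit sauna → queue [parlor, workshop]
Visit parlor → queue [workshop]
Visit workshop → queue []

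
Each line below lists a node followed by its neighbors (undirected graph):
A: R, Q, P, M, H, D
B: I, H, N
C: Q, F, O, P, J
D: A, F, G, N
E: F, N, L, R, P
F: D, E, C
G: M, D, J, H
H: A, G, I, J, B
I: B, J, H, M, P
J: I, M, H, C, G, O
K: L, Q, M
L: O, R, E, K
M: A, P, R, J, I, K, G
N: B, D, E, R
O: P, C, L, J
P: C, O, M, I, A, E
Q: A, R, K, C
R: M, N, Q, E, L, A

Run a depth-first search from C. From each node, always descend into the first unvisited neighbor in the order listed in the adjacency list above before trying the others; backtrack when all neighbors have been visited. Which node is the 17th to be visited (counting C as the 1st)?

N

Visit C
C → Q
Q → A
A → R
R → M
M → P
P → O
O → L
L → E
E → F
F → D
D → G
G → J
J → I
I → B
B → H
B → N
L → K

Visit order: C, Q, A, R, M, P, O, L, E, F, D, G, J, I, B, H, N, K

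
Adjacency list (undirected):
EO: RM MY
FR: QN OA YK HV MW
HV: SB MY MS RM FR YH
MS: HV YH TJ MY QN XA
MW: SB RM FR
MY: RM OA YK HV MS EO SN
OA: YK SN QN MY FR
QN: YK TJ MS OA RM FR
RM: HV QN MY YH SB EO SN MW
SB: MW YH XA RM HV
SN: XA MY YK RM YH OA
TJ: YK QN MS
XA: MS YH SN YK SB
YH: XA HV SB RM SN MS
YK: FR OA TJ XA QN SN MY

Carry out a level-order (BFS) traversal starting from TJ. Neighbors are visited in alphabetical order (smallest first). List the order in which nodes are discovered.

TJ, MS, QN, YK, HV, MY, XA, YH, FR, OA, RM, SN, SB, EO, MW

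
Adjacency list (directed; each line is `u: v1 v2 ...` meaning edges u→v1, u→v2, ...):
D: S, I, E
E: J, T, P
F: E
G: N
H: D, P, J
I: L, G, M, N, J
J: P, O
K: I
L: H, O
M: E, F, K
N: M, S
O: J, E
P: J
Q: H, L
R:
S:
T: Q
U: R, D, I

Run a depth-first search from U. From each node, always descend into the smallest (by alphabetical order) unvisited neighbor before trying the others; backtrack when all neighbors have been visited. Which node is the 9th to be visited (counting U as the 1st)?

Visit U
U → D
D → E
E → J
J → O
J → P
E → T
T → Q
Q → H
Q → L
D → I
I → G
G → N
N → M
M → F
M → K
N → S
U → R

Visit order: U, D, E, J, O, P, T, Q, H, L, I, G, N, M, F, K, S, R

H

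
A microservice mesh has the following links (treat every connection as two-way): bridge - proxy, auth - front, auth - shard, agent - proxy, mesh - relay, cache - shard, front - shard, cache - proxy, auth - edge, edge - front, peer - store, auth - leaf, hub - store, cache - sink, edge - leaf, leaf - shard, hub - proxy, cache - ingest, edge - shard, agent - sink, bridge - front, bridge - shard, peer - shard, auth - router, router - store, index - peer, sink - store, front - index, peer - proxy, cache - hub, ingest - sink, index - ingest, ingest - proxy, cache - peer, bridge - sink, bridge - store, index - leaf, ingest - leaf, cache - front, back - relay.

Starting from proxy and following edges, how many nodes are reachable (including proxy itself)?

BFS from proxy visits: proxy, agent, bridge, cache, hub, ingest, peer, sink, front, shard, store, index, leaf, auth, edge, router
Reachable nodes: 16 of 19 total.

16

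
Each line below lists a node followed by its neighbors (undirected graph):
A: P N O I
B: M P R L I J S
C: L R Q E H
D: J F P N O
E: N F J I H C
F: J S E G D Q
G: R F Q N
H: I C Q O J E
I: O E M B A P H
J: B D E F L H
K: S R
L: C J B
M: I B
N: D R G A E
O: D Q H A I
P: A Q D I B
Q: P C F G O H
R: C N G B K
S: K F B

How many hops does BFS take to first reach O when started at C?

2

Level 0: C
Level 1: E, H, L, Q, R
Level 2: B, F, G, I, J, K, N, O, P
Level 3: A, D, M, S
O first appears at level 2.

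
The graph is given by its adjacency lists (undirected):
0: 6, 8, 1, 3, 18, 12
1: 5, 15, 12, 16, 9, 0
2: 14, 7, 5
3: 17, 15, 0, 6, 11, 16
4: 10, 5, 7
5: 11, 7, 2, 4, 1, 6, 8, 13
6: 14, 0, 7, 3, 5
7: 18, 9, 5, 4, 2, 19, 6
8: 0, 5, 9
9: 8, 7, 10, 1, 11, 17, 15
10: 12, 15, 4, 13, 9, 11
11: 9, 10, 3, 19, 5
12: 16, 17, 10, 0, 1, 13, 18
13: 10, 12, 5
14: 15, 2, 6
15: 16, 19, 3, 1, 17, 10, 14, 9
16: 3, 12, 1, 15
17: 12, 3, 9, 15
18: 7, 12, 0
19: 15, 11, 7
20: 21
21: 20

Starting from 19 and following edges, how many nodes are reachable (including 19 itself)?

20

BFS from 19 visits: 19, 15, 11, 7, 17, 16, 14, 10, 9, 3, 1, 5, 18, 6, 4, 2, 12, 13, 8, 0
Reachable nodes: 20 of 22 total.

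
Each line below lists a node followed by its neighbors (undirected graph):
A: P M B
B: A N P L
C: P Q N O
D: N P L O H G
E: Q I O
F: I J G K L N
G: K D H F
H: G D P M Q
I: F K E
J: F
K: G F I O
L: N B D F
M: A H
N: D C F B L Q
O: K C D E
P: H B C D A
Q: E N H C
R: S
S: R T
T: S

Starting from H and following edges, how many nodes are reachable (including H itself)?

BFS from H visits: H, D, G, M, P, Q, L, N, O, F, K, A, B, C, E, I, J
Reachable nodes: 17 of 20 total.

17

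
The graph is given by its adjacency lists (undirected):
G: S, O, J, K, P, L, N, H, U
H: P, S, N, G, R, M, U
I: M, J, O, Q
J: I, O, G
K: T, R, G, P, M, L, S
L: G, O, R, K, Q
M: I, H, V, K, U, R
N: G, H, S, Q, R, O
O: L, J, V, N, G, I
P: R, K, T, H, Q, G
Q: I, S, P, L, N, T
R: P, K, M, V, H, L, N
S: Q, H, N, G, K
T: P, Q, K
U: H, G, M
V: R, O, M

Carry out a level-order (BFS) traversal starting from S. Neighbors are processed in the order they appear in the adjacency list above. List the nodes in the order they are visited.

S, Q, H, N, G, K, I, P, L, T, R, M, U, O, J, V

Visit S; enqueue Q, H, N, G, K → queue [Q, H, N, G, K]
Visit Q; enqueue I, P, L, T → queue [H, N, G, K, I, P, L, T]
Visit H; enqueue R, M, U → queue [N, G, K, I, P, L, T, R, M, U]
Visit N; enqueue O → queue [G, K, I, P, L, T, R, M, U, O]
Visit G; enqueue J → queue [K, I, P, L, T, R, M, U, O, J]
Visit K → queue [I, P, L, T, R, M, U, O, J]
Visit I → queue [P, L, T, R, M, U, O, J]
Visit P → queue [L, T, R, M, U, O, J]
Visit L → queue [T, R, M, U, O, J]
Visit T → queue [R, M, U, O, J]
Visit R; enqueue V → queue [M, U, O, J, V]
Visit M → queue [U, O, J, V]
Visit U → queue [O, J, V]
Visit O → queue [J, V]
Visit J → queue [V]
Visit V → queue []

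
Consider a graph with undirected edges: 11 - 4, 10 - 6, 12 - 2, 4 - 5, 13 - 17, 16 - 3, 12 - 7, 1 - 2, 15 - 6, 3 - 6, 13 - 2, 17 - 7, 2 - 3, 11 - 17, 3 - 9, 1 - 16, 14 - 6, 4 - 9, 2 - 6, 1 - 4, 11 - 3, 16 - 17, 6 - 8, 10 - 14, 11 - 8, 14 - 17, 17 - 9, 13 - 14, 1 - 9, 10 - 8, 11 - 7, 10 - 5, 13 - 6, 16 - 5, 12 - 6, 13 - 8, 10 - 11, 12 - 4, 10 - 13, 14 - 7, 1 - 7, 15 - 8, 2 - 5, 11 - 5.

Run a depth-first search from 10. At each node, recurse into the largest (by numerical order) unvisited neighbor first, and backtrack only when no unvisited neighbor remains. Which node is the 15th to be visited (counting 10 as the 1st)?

9

Visit 10
10 → 14
14 → 17
17 → 16
16 → 5
5 → 11
11 → 8
8 → 15
15 → 6
6 → 13
13 → 2
2 → 12
12 → 7
7 → 1
1 → 9
9 → 4
9 → 3

Visit order: 10, 14, 17, 16, 5, 11, 8, 15, 6, 13, 2, 12, 7, 1, 9, 4, 3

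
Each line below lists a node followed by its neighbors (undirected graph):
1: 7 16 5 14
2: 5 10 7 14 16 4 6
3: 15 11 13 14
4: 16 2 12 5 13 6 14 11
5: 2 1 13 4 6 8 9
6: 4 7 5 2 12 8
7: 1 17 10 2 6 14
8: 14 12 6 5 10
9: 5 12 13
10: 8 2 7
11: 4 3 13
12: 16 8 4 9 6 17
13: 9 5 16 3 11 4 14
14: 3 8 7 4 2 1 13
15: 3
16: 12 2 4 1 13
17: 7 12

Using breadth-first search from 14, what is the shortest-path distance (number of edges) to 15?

2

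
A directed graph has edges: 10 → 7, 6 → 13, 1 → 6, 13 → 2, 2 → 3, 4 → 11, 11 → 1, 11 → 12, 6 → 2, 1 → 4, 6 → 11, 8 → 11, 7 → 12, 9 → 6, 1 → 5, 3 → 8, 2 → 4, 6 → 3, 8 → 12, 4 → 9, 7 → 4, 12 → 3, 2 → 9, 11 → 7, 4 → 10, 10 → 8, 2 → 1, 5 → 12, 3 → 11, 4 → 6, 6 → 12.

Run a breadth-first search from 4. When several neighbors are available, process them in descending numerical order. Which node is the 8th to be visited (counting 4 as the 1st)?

1

Visit 4; enqueue 11, 10, 9, 6 → queue [11, 10, 9, 6]
Visit 11; enqueue 12, 7, 1 → queue [10, 9, 6, 12, 7, 1]
Visit 10; enqueue 8 → queue [9, 6, 12, 7, 1, 8]
Visit 9 → queue [6, 12, 7, 1, 8]
Visit 6; enqueue 13, 3, 2 → queue [12, 7, 1, 8, 13, 3, 2]
Visit 12 → queue [7, 1, 8, 13, 3, 2]
Visit 7 → queue [1, 8, 13, 3, 2]
Visit 1; enqueue 5 → queue [8, 13, 3, 2, 5]
Visit 8 → queue [13, 3, 2, 5]
Visit 13 → queue [3, 2, 5]
Visit 3 → queue [2, 5]
Visit 2 → queue [5]
Visit 5 → queue []

Visit order: 4, 11, 10, 9, 6, 12, 7, 1, 8, 13, 3, 2, 5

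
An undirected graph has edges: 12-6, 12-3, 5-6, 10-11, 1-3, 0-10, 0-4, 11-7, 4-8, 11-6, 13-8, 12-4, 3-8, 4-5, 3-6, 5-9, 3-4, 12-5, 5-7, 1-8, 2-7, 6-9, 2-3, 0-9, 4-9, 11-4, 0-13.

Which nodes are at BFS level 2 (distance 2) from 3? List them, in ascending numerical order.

0, 5, 7, 9, 11, 13

Level 0: 3
Level 1: 1, 2, 4, 6, 8, 12
Level 2: 0, 5, 7, 9, 11, 13
Level 3: 10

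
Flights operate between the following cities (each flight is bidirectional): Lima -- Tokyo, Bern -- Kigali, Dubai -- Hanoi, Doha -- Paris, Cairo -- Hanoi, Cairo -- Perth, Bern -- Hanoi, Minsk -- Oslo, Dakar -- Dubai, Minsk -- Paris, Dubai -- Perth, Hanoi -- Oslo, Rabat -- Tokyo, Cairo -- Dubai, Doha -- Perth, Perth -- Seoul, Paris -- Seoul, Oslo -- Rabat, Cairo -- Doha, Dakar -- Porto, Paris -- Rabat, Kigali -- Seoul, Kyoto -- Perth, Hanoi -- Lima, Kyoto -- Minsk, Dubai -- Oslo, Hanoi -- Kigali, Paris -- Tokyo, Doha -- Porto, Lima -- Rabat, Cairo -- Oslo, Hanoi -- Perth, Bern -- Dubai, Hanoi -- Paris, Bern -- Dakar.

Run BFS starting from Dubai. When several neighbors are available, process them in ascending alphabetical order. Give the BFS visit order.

Dubai -> Bern -> Cairo -> Dakar -> Hanoi -> Oslo -> Perth -> Kigali -> Doha -> Porto -> Lima -> Paris -> Minsk -> Rabat -> Kyoto -> Seoul -> Tokyo

Visit Dubai; enqueue Bern, Cairo, Dakar, Hanoi, Oslo, Perth → queue [Bern, Cairo, Dakar, Hanoi, Oslo, Perth]
Visit Bern; enqueue Kigali → queue [Cairo, Dakar, Hanoi, Oslo, Perth, Kigali]
Visit Cairo; enqueue Doha → queue [Dakar, Hanoi, Oslo, Perth, Kigali, Doha]
Visit Dakar; enqueue Porto → queue [Hanoi, Oslo, Perth, Kigali, Doha, Porto]
Visit Hanoi; enqueue Lima, Paris → queue [Oslo, Perth, Kigali, Doha, Porto, Lima, Paris]
Visit Oslo; enqueue Minsk, Rabat → queue [Perth, Kigali, Doha, Porto, Lima, Paris, Minsk, Rabat]
Visit Perth; enqueue Kyoto, Seoul → queue [Kigali, Doha, Porto, Lima, Paris, Minsk, Rabat, Kyoto, Seoul]
Visit Kigali → queue [Doha, Porto, Lima, Paris, Minsk, Rabat, Kyoto, Seoul]
Visit Doha → queue [Porto, Lima, Paris, Minsk, Rabat, Kyoto, Seoul]
Visit Porto → queue [Lima, Paris, Minsk, Rabat, Kyoto, Seoul]
Visit Lima; enqueue Tokyo → queue [Paris, Minsk, Rabat, Kyoto, Seoul, Tokyo]
Visit Paris → queue [Minsk, Rabat, Kyoto, Seoul, Tokyo]
Visit Minsk → queue [Rabat, Kyoto, Seoul, Tokyo]
Visit Rabat → queue [Kyoto, Seoul, Tokyo]
Visit Kyoto → queue [Seoul, Tokyo]
Visit Seoul → queue [Tokyo]
Visit Tokyo → queue []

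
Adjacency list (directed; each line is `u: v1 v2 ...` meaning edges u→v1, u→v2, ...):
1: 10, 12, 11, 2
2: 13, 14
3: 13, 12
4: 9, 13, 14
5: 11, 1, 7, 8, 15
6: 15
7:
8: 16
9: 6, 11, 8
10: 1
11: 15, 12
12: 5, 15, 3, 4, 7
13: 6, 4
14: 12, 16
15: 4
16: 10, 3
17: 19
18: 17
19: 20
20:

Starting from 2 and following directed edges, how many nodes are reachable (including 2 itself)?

16

BFS from 2 visits: 2, 13, 14, 6, 4, 12, 16, 15, 9, 5, 3, 7, 10, 11, 8, 1
Reachable nodes: 16 of 20 total.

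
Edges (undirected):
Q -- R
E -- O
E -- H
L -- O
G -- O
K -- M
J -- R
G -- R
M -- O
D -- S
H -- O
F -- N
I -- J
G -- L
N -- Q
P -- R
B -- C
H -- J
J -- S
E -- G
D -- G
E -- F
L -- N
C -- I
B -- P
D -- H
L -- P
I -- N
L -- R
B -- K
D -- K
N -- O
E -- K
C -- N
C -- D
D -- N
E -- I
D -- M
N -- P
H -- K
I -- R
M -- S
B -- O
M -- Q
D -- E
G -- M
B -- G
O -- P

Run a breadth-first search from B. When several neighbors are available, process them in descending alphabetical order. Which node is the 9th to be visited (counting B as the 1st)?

Visit B; enqueue P, O, K, G, C → queue [P, O, K, G, C]
Visit P; enqueue R, N, L → queue [O, K, G, C, R, N, L]
Visit O; enqueue M, H, E → queue [K, G, C, R, N, L, M, H, E]
Visit K; enqueue D → queue [G, C, R, N, L, M, H, E, D]
Visit G → queue [C, R, N, L, M, H, E, D]
Visit C; enqueue I → queue [R, N, L, M, H, E, D, I]
Visit R; enqueue Q, J → queue [N, L, M, H, E, D, I, Q, J]
Visit N; enqueue F → queue [L, M, H, E, D, I, Q, J, F]
Visit L → queue [M, H, E, D, I, Q, J, F]
Visit M; enqueue S → queue [H, E, D, I, Q, J, F, S]
Visit H → queue [E, D, I, Q, J, F, S]
Visit E → queue [D, I, Q, J, F, S]
Visit D → queue [I, Q, J, F, S]
Visit I → queue [Q, J, F, S]
Visit Q → queue [J, F, S]
Visit J → queue [F, S]
Visit F → queue [S]
Visit S → queue []

Visit order: B, P, O, K, G, C, R, N, L, M, H, E, D, I, Q, J, F, S

L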